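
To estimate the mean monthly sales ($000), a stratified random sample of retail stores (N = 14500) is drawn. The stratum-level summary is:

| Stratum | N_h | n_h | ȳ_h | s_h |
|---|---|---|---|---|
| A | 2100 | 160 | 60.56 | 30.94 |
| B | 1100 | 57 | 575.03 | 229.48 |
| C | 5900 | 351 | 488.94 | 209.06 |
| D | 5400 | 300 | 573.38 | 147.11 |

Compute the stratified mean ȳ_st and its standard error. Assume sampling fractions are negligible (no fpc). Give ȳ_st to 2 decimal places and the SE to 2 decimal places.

ȳ_st = Σ W_h ȳ_h = (2100·60.56 + 1100·575.03 + 5900·488.94 + 5400·573.38)/14500 = 464.87634
V̂(ȳ_st) = Σ W_h² s_h²/n_h, with W_h = N_h/N and N = 14500:
  stratum A: (2100/14500)²·30.94²/160 = 0.125494
  stratum B: (1100/14500)²·229.48²/57 = 5.31697
  stratum C: (5900/14500)²·209.06²/351 = 20.6159
  stratum D: (5400/14500)²·147.11²/300 = 10.0049
V̂(ȳ_st) = 36.0633
SE(ȳ_st) = √36.0633 = 6.00528

ȳ_st ≈ 464.88, SE ≈ 6.01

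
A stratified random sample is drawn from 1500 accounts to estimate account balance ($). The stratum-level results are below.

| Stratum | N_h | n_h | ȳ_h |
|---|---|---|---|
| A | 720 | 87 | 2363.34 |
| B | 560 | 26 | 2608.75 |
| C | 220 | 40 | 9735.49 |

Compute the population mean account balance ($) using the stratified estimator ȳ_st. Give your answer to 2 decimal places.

N = Σ N_h = 1500. Stratum weights W_h = N_h/N.
ȳ_st = (720·2363.34 + 560·2608.75 + 220·9735.49) / 1500 = 3536.2084

ȳ_st ≈ 3536.21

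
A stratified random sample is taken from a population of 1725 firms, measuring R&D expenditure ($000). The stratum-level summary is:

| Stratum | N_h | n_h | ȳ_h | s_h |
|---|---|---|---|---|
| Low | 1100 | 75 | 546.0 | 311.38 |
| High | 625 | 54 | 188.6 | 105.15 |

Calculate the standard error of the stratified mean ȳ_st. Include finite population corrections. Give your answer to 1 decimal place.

V̂(ȳ_st) = Σ W_h² (1 − n_h/N_h) s_h²/n_h, with W_h = N_h/N and N = 1725:
  stratum Low: (1100/1725)²·(1 − 75/1100)·311.38²/75 = 489.845
  stratum High: (625/1725)²·(1 − 54/625)·105.15²/54 = 24.5563
V̂(ȳ_st) = 514.401
SE(ȳ_st) = √514.401 = 22.6804

SE(ȳ_st) ≈ 22.7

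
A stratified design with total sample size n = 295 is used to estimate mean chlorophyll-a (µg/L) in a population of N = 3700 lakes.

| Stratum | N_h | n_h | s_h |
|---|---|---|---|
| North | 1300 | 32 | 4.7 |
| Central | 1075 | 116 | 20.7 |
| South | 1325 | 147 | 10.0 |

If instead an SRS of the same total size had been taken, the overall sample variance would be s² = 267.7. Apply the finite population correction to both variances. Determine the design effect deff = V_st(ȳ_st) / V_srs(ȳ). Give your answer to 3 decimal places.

V̂(ȳ_st) = Σ W_h² (1 − n_h/N_h) s_h²/n_h, with W_h = N_h/N and N = 3700:
  stratum North: (1300/3700)²·(1 − 32/1300)·4.7²/32 = 0.0831199
  stratum Central: (1075/3700)²·(1 − 116/1075)·20.7²/116 = 0.278167
  stratum South: (1325/3700)²·(1 − 147/1325)·10.0²/147 = 0.0775605
V_st = 0.438848
V_srs = (1 − 295/3700)·267.7/295 = 0.835106
deff = V_st / V_srs = 0.438848/0.835106 = 0.5255

deff ≈ 0.525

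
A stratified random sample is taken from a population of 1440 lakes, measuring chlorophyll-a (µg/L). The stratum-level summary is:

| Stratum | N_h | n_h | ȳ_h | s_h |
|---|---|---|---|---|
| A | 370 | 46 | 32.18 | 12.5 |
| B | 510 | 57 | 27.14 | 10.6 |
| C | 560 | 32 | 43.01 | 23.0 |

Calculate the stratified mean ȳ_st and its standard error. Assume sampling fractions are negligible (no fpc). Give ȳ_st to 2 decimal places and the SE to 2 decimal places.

ȳ_st = Σ W_h ȳ_h = (370·32.18 + 510·27.14 + 560·43.01)/1440 = 34.60667
V̂(ȳ_st) = Σ W_h² s_h²/n_h, with W_h = N_h/N and N = 1440:
  stratum A: (370/1440)²·12.5²/46 = 0.224254
  stratum B: (510/1440)²·10.6²/57 = 0.247259
  stratum C: (560/1440)²·23.0²/32 = 2.5001
V̂(ȳ_st) = 2.97161
SE(ȳ_st) = √2.97161 = 1.72384

ȳ_st ≈ 34.61, SE ≈ 1.72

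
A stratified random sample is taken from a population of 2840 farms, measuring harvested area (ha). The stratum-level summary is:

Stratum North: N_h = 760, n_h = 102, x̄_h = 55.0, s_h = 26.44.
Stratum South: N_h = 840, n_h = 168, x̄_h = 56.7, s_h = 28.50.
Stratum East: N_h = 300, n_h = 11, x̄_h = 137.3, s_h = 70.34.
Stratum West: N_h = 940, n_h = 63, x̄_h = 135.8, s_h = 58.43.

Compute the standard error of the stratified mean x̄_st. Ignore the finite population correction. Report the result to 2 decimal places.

SE(x̄_st) ≈ 3.45

V̂(x̄_st) = Σ W_h² s_h²/n_h, with W_h = N_h/N and N = 2840:
  stratum North: (760/2840)²·26.44²/102 = 0.49081
  stratum South: (840/2840)²·28.50²/168 = 0.422963
  stratum East: (300/2840)²·70.34²/11 = 5.01901
  stratum West: (940/2840)²·58.43²/63 = 5.93677
V̂(x̄_st) = 11.8696
SE(x̄_st) = √11.8696 = 3.44522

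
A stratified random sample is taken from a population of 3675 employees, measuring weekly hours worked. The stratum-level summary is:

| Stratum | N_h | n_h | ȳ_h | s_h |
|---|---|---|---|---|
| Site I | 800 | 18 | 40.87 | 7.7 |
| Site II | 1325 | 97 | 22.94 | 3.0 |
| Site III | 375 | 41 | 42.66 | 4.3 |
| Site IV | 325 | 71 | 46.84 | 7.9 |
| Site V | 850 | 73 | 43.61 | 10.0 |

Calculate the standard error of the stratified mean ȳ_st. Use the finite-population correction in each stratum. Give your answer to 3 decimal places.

SE(ȳ_st) ≈ 0.490

V̂(ȳ_st) = Σ W_h² (1 − n_h/N_h) s_h²/n_h, with W_h = N_h/N and N = 3675:
  stratum Site I: (800/3675)²·(1 − 18/800)·7.7²/18 = 0.152578
  stratum Site II: (1325/3675)²·(1 − 97/1325)·3.0²/97 = 0.0111782
  stratum Site III: (375/3675)²·(1 − 41/375)·4.3²/41 = 0.00418231
  stratum Site IV: (325/3675)²·(1 − 71/325)·7.9²/71 = 0.00537277
  stratum Site V: (850/3675)²·(1 − 73/850)·10.0²/73 = 0.0669888
V̂(ȳ_st) = 0.2403
SE(ȳ_st) = √0.2403 = 0.490204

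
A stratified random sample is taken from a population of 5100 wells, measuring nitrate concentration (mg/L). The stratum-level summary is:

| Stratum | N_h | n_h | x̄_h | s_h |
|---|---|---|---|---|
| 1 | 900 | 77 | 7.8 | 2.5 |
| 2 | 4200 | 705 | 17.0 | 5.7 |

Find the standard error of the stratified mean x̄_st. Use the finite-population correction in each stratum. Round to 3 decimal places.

SE(x̄_st) ≈ 0.168

V̂(x̄_st) = Σ W_h² (1 − n_h/N_h) s_h²/n_h, with W_h = N_h/N and N = 5100:
  stratum 1: (900/5100)²·(1 − 77/900)·2.5²/77 = 0.00231149
  stratum 2: (4200/5100)²·(1 − 705/4200)·5.7²/705 = 0.0260086
V̂(x̄_st) = 0.0283201
SE(x̄_st) = √0.0283201 = 0.168286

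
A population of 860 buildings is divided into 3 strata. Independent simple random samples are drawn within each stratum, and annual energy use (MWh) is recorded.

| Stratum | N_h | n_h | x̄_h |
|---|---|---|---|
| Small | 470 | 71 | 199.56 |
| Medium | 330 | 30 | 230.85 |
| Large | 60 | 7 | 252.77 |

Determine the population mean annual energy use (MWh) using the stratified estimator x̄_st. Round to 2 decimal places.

N = Σ N_h = 860. Stratum weights W_h = N_h/N.
x̄_st = (470·199.56 + 330·230.85 + 60·252.77) / 860 = 215.2790

x̄_st ≈ 215.28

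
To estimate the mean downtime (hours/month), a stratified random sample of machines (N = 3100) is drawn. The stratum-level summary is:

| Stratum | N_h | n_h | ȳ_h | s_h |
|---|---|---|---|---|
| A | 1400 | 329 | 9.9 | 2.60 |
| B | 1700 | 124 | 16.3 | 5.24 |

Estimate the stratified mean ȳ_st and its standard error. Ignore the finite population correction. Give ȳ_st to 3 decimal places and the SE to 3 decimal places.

ȳ_st = Σ W_h ȳ_h = (1400·9.9 + 1700·16.3)/3100 = 13.40968
V̂(ȳ_st) = Σ W_h² s_h²/n_h, with W_h = N_h/N and N = 3100:
  stratum A: (1400/3100)²·2.60²/329 = 0.00419067
  stratum B: (1700/3100)²·5.24²/124 = 0.066591
V̂(ȳ_st) = 0.0707816
SE(ȳ_st) = √0.0707816 = 0.266048

ȳ_st ≈ 13.410, SE ≈ 0.266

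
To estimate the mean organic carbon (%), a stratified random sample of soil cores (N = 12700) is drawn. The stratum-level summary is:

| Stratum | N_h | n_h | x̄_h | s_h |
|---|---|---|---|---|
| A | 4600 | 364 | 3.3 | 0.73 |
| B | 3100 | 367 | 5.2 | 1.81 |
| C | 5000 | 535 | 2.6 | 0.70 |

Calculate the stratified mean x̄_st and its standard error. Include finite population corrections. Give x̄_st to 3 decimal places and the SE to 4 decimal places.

x̄_st ≈ 3.488, SE ≈ 0.0278

x̄_st = Σ W_h x̄_h = (4600·3.3 + 3100·5.2 + 5000·2.6)/12700 = 3.48819
V̂(x̄_st) = Σ W_h² (1 − n_h/N_h) s_h²/n_h, with W_h = N_h/N and N = 12700:
  stratum A: (4600/12700)²·(1 − 364/4600)·0.73²/364 = 0.000176869
  stratum B: (3100/12700)²·(1 − 367/3100)·1.81²/367 = 0.000468905
  stratum C: (5000/12700)²·(1 − 535/5000)·0.70²/535 = 0.000126773
V̂(x̄_st) = 0.000772547
SE(x̄_st) = √0.000772547 = 0.0277947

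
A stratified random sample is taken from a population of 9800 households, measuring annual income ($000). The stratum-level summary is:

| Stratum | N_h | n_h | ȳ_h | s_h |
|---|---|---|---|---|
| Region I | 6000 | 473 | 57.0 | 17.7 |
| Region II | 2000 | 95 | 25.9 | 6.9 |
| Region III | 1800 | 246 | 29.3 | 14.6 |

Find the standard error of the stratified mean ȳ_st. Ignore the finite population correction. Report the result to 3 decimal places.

SE(ȳ_st) ≈ 0.546

V̂(ȳ_st) = Σ W_h² s_h²/n_h, with W_h = N_h/N and N = 9800:
  stratum Region I: (6000/9800)²·17.7²/473 = 0.248277
  stratum Region II: (2000/9800)²·6.9²/95 = 0.0208729
  stratum Region III: (1800/9800)²·14.6²/246 = 0.0292323
V̂(ȳ_st) = 0.298382
SE(ȳ_st) = √0.298382 = 0.546243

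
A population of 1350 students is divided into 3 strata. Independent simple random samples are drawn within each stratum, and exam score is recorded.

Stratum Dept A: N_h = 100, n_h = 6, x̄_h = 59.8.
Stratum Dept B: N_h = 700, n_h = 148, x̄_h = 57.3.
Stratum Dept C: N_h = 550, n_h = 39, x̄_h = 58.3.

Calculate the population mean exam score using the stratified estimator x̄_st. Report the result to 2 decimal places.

x̄_st ≈ 57.89

N = Σ N_h = 1350. Stratum weights W_h = N_h/N.
x̄_st = (100·59.8 + 700·57.3 + 550·58.3) / 1350 = 57.8926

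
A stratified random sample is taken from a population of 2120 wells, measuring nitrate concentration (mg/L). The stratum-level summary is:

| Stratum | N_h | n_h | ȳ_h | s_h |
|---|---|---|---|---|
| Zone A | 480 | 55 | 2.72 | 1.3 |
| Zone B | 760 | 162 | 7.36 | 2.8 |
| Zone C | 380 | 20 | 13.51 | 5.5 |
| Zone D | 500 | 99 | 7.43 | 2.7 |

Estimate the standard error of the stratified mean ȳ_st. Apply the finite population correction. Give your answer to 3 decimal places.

SE(ȳ_st) ≈ 0.236

V̂(ȳ_st) = Σ W_h² (1 − n_h/N_h) s_h²/n_h, with W_h = N_h/N and N = 2120:
  stratum Zone A: (480/2120)²·(1 − 55/480)·1.3²/55 = 0.00139471
  stratum Zone B: (760/2120)²·(1 − 162/760)·2.8²/162 = 0.00489378
  stratum Zone C: (380/2120)²·(1 − 20/380)·5.5²/20 = 0.0460373
  stratum Zone D: (500/2120)²·(1 − 99/500)·2.7²/99 = 0.003285
V̂(ȳ_st) = 0.0556108
SE(ȳ_st) = √0.0556108 = 0.235819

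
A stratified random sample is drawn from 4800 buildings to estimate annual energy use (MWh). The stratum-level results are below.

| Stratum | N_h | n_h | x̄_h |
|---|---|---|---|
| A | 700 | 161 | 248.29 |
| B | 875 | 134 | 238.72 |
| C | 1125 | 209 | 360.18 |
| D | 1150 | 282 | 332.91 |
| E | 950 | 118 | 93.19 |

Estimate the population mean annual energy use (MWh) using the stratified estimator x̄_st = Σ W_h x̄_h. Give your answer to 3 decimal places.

x̄_st ≈ 262.346

N = Σ N_h = 4800. Stratum weights W_h = N_h/N.
x̄_st = (700·248.29 + 875·238.72 + 1125·360.18 + 1150·332.91 + 950·93.19) / 4800 = 262.34635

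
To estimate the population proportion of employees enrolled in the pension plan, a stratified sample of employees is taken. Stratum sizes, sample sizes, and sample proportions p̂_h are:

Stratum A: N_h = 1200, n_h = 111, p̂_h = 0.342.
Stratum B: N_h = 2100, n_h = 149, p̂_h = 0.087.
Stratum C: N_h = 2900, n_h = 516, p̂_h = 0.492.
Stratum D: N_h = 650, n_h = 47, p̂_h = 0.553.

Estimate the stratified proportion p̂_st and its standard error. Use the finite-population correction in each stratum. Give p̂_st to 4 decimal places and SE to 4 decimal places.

N = 6850; stratum weights W_h = N_h/N.
p̂_st = Σ W_h p̂_h = (1200·0.342 + 2100·0.087 + 2900·0.492 + 650·0.553)/6850 = 0.34735
V̂(p̂_st) = Σ W_h² (1 − n_h/N_h) p̂_h(1−p̂_h)/(n_h−1):
  stratum A: (1200/6850)²·(1 − 111/1200)·0.342·0.658/110 = 5.69754e-05
  stratum B: (2100/6850)²·(1 − 149/2100)·0.087·0.913/148 = 4.68623e-05
  stratum C: (2900/6850)²·(1 − 516/2900)·0.492·0.508/515 = 7.15064e-05
  stratum D: (650/6850)²·(1 − 47/650)·0.553·0.447/46 = 4.48874e-05
V̂(p̂_st) = 0.000220231; SE = √V̂ = 0.0148402

p̂_st ≈ 0.3474, SE ≈ 0.0148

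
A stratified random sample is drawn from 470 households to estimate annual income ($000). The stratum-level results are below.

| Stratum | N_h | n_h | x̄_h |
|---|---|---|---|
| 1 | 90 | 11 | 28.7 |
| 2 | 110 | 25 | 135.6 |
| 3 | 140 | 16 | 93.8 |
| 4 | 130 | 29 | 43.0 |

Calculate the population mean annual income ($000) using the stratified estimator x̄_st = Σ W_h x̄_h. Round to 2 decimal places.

N = Σ N_h = 470. Stratum weights W_h = N_h/N.
x̄_st = (90·28.7 + 110·135.6 + 140·93.8 + 130·43.0) / 470 = 77.0660

x̄_st ≈ 77.07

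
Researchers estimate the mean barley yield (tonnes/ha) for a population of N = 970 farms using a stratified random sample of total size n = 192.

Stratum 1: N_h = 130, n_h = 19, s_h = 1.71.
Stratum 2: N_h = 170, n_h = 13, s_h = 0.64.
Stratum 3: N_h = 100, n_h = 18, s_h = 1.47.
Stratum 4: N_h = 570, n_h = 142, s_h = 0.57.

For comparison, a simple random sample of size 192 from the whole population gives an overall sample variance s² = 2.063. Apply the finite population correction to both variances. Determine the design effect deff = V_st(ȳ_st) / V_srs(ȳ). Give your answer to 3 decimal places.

V̂(ȳ_st) = Σ W_h² (1 − n_h/N_h) s_h²/n_h, with W_h = N_h/N and N = 970:
  stratum 1: (130/970)²·(1 − 19/130)·1.71²/19 = 0.00236027
  stratum 2: (170/970)²·(1 − 13/170)·0.64²/13 = 0.000893762
  stratum 3: (100/970)²·(1 − 18/100)·1.47²/18 = 0.00104624
  stratum 4: (570/970)²·(1 − 142/570)·0.57²/142 = 0.000593248
V_st = 0.00489352
V_srs = (1 − 192/970)·2.063/192 = 0.00861799
deff = V_st / V_srs = 0.00489352/0.00861799 = 0.5678

deff ≈ 0.568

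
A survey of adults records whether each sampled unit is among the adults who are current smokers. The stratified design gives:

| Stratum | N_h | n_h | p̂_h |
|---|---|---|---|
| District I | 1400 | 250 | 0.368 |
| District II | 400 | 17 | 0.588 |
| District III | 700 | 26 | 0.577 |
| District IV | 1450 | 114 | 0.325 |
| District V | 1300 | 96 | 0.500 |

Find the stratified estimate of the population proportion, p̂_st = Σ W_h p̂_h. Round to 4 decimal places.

N = 5250; stratum weights W_h = N_h/N.
p̂_st = Σ W_h p̂_h = (1400·0.368 + 400·0.588 + 700·0.577 + 1450·0.325 + 1300·0.500)/5250 = 0.43344

p̂_st ≈ 0.4334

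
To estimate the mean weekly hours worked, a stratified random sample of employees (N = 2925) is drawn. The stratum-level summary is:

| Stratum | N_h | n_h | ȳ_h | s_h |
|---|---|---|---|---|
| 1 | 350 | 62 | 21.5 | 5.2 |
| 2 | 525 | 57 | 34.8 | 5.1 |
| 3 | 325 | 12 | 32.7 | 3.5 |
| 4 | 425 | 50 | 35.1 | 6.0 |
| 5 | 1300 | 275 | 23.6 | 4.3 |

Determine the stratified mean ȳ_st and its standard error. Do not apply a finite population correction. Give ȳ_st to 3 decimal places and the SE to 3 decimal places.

ȳ_st ≈ 28.041, SE ≈ 0.249

ȳ_st = Σ W_h ȳ_h = (350·21.5 + 525·34.8 + 325·32.7 + 425·35.1 + 1300·23.6)/2925 = 28.04103
V̂(ȳ_st) = Σ W_h² s_h²/n_h, with W_h = N_h/N and N = 2925:
  stratum 1: (350/2925)²·5.2²/62 = 0.00624452
  stratum 2: (525/2925)²·5.1²/57 = 0.0147005
  stratum 3: (325/2925)²·3.5²/12 = 0.0126029
  stratum 4: (425/2925)²·6.0²/50 = 0.0152005
  stratum 5: (1300/2925)²·4.3²/275 = 0.0132813
V̂(ȳ_st) = 0.0620297
SE(ȳ_st) = √0.0620297 = 0.249058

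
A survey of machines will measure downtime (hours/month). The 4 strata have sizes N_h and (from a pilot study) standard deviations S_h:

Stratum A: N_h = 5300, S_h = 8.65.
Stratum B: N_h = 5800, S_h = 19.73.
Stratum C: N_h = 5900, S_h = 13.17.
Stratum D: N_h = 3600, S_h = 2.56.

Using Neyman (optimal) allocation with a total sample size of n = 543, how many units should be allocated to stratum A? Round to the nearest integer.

101

Neyman allocation: n_h = n · N_h S_h / Σ N_i S_i, with n = 543.
  stratum A: N_h·S_h = 5300·8.65 = 45845.00
  stratum B: N_h·S_h = 5800·19.73 = 114434.00
  stratum C: N_h·S_h = 5900·13.17 = 77703.00
  stratum D: N_h·S_h = 3600·2.56 = 9216.00
Σ N_h S_h = 247198.00
n for stratum A = 543·45845.00/247198.00 = 100.704 → 101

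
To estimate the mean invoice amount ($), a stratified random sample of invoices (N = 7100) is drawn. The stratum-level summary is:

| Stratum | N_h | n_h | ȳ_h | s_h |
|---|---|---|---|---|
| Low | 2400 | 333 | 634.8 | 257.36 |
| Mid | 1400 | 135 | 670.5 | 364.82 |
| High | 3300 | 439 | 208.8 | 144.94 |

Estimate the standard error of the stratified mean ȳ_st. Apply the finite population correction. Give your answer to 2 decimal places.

SE(ȳ_st) ≈ 7.95

V̂(ȳ_st) = Σ W_h² (1 − n_h/N_h) s_h²/n_h, with W_h = N_h/N and N = 7100:
  stratum Low: (2400/7100)²·(1 − 333/2400)·257.36²/333 = 19.5737
  stratum Mid: (1400/7100)²·(1 − 135/1400)·364.82²/135 = 34.6358
  stratum High: (3300/7100)²·(1 − 439/3300)·144.94²/439 = 8.96246
V̂(ȳ_st) = 63.172
SE(ȳ_st) = √63.172 = 7.94808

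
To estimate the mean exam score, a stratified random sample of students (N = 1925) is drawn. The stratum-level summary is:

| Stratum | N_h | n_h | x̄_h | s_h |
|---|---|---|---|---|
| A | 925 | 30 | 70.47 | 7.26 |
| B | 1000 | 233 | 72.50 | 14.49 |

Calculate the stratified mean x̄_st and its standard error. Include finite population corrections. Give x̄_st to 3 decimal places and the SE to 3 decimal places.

x̄_st = Σ W_h x̄_h = (925·70.47 + 1000·72.50)/1925 = 71.52455
V̂(x̄_st) = Σ W_h² (1 − n_h/N_h) s_h²/n_h, with W_h = N_h/N and N = 1925:
  stratum A: (925/1925)²·(1 − 30/925)·7.26²/30 = 0.392514
  stratum B: (1000/1925)²·(1 − 233/1000)·14.49²/233 = 0.186515
V̂(x̄_st) = 0.57903
SE(x̄_st) = √0.57903 = 0.76094

x̄_st ≈ 71.525, SE ≈ 0.761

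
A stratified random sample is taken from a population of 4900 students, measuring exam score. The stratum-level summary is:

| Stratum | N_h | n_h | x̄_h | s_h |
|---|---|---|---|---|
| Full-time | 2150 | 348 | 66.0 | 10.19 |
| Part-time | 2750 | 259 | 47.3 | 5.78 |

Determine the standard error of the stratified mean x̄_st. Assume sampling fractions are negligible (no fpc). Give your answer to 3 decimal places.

V̂(x̄_st) = Σ W_h² s_h²/n_h, with W_h = N_h/N and N = 4900:
  stratum Full-time: (2150/4900)²·10.19²/348 = 0.0574452
  stratum Part-time: (2750/4900)²·5.78²/259 = 0.0406283
V̂(x̄_st) = 0.0980736
SE(x̄_st) = √0.0980736 = 0.313167

SE(x̄_st) ≈ 0.313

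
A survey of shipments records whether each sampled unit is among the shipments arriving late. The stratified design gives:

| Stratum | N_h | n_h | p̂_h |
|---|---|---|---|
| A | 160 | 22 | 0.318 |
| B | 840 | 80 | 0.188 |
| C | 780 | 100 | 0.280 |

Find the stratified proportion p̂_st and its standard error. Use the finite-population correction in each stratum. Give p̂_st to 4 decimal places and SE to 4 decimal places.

N = 1780; stratum weights W_h = N_h/N.
p̂_st = Σ W_h p̂_h = (160·0.318 + 840·0.188 + 780·0.280)/1780 = 0.24000
V̂(p̂_st) = Σ W_h² (1 − n_h/N_h) p̂_h(1−p̂_h)/(n_h−1):
  stratum A: (160/1780)²·(1 − 22/160)·0.318·0.682/21 = 7.197e-05
  stratum B: (840/1780)²·(1 − 80/840)·0.188·0.812/79 = 0.00038935
  stratum C: (780/1780)²·(1 − 100/780)·0.280·0.720/99 = 0.000340894
V̂(p̂_st) = 0.000802213; SE = √V̂ = 0.0283234

p̂_st ≈ 0.2400, SE ≈ 0.0283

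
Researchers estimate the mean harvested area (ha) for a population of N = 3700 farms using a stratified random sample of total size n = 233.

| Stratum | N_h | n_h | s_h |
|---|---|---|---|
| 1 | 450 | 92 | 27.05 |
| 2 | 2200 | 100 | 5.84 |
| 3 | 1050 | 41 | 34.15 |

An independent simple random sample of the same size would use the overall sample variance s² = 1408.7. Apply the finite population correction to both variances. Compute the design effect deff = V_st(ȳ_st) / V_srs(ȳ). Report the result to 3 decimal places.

deff ≈ 0.425

V̂(ȳ_st) = Σ W_h² (1 − n_h/N_h) s_h²/n_h, with W_h = N_h/N and N = 3700:
  stratum 1: (450/3700)²·(1 − 92/450)·27.05²/92 = 0.093592
  stratum 2: (2200/3700)²·(1 − 100/2200)·5.84²/100 = 0.115097
  stratum 3: (1050/3700)²·(1 − 41/1050)·34.15²/41 = 2.20128
V_st = 2.40997
V_srs = (1 − 233/3700)·1408.7/233 = 5.66519
deff = V_st / V_srs = 2.40997/5.66519 = 0.4254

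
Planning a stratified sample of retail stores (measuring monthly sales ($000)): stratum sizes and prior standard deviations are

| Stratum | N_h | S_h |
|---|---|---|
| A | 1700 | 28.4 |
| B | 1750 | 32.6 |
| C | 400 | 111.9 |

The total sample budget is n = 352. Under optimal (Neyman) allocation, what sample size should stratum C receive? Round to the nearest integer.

105

Neyman allocation: n_h = n · N_h S_h / Σ N_i S_i, with n = 352.
  stratum A: N_h·S_h = 1700·28.4 = 48280.00
  stratum B: N_h·S_h = 1750·32.6 = 57050.00
  stratum C: N_h·S_h = 400·111.9 = 44760.00
Σ N_h S_h = 150090.00
n for stratum C = 352·44760.00/150090.00 = 104.974 → 105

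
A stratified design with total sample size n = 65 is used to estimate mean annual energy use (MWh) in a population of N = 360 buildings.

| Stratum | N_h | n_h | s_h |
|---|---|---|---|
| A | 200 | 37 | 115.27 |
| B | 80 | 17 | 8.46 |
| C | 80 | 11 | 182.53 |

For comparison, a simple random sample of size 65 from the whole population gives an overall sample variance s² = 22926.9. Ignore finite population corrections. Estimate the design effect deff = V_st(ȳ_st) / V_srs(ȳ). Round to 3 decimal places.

V̂(ȳ_st) = Σ W_h² s_h²/n_h, with W_h = N_h/N and N = 360:
  stratum A: (200/360)²·115.27²/37 = 110.837
  stratum B: (80/360)²·8.46²/17 = 0.207906
  stratum C: (80/360)²·182.53²/11 = 149.572
V_st = 260.617
V_srs = s²/n = 22926.9/65 = 352.722
deff = V_st / V_srs = 260.617/352.722 = 0.7389

deff ≈ 0.739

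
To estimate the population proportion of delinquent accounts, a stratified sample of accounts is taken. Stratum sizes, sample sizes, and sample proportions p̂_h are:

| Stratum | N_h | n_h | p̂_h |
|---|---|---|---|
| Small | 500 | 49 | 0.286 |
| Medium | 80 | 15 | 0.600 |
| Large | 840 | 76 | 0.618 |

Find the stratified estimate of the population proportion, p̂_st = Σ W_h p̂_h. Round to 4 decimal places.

p̂_st ≈ 0.5001

N = 1420; stratum weights W_h = N_h/N.
p̂_st = Σ W_h p̂_h = (500·0.286 + 80·0.600 + 840·0.618)/1420 = 0.50008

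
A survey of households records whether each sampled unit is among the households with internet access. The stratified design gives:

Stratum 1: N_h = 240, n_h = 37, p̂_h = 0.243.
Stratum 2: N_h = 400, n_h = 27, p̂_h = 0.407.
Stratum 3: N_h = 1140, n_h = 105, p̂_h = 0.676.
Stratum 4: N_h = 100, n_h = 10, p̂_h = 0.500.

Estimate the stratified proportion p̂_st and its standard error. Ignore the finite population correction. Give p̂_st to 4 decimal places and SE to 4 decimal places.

N = 1880; stratum weights W_h = N_h/N.
p̂_st = Σ W_h p̂_h = (240·0.243 + 400·0.407 + 1140·0.676 + 100·0.500)/1880 = 0.55413
V̂(p̂_st) = Σ W_h² p̂_h(1−p̂_h)/(n_h−1):
  stratum 1: (240/1880)²·0.243·0.757/36 = 8.32734e-05
  stratum 2: (400/1880)²·0.407·0.593/26 = 0.000420223
  stratum 3: (1140/1880)²·0.676·0.324/104 = 0.000774377
  stratum 4: (100/1880)²·0.500·0.500/9 = 7.85926e-05
V̂(p̂_st) = 0.00135647; SE = √V̂ = 0.0368302

p̂_st ≈ 0.5541, SE ≈ 0.0368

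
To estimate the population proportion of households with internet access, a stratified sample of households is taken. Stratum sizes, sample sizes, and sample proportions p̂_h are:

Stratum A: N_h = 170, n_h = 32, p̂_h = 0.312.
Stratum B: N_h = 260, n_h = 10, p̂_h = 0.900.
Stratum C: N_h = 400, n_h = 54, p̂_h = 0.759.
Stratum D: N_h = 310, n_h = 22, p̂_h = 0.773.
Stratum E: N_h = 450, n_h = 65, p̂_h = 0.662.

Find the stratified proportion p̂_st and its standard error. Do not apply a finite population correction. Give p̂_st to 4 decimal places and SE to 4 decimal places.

p̂_st ≈ 0.7095, SE ≈ 0.0341

N = 1590; stratum weights W_h = N_h/N.
p̂_st = Σ W_h p̂_h = (170·0.312 + 260·0.900 + 400·0.759 + 310·0.773 + 450·0.662)/1590 = 0.70954
V̂(p̂_st) = Σ W_h² p̂_h(1−p̂_h)/(n_h−1):
  stratum A: (170/1590)²·0.312·0.688/31 = 7.91562e-05
  stratum B: (260/1590)²·0.900·0.100/9 = 0.000267394
  stratum C: (400/1590)²·0.759·0.241/53 = 0.000218428
  stratum D: (310/1590)²·0.773·0.227/21 = 0.000317625
  stratum E: (450/1590)²·0.662·0.338/64 = 0.000280043
V̂(p̂_st) = 0.00116265; SE = √V̂ = 0.0340976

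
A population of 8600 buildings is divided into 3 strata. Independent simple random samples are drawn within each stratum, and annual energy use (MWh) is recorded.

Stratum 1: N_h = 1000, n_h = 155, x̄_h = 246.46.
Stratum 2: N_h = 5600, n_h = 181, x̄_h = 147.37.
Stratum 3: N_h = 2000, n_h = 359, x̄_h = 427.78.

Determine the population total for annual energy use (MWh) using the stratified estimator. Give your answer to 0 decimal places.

τ̂_st ≈ 1927292

τ̂_st = Σ N_h x̄_h = 1000·246.46 + 5600·147.37 + 2000·427.78 = 1927292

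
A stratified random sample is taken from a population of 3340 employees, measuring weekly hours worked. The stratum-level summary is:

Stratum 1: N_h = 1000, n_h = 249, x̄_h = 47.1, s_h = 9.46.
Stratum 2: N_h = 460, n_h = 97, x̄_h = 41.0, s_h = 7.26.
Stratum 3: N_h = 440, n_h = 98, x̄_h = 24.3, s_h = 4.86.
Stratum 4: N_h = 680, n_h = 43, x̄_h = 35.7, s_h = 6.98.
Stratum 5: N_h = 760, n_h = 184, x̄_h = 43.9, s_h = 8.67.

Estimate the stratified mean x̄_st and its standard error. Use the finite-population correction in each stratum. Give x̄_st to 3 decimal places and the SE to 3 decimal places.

x̄_st ≈ 40.207, SE ≈ 0.309

x̄_st = Σ W_h x̄_h = (1000·47.1 + 460·41.0 + 440·24.3 + 680·35.7 + 760·43.9)/3340 = 40.20719
V̂(x̄_st) = Σ W_h² (1 − n_h/N_h) s_h²/n_h, with W_h = N_h/N and N = 3340:
  stratum 1: (1000/3340)²·(1 − 249/1000)·9.46²/249 = 0.0241952
  stratum 2: (460/3340)²·(1 − 97/460)·7.26²/97 = 0.00813342
  stratum 3: (440/3340)²·(1 − 98/440)·4.86²/98 = 0.00325111
  stratum 4: (680/3340)²·(1 − 43/680)·6.98²/43 = 0.0439944
  stratum 5: (760/3340)²·(1 − 184/760)·8.67²/184 = 0.0160311
V̂(x̄_st) = 0.0956053
SE(x̄_st) = √0.0956053 = 0.309201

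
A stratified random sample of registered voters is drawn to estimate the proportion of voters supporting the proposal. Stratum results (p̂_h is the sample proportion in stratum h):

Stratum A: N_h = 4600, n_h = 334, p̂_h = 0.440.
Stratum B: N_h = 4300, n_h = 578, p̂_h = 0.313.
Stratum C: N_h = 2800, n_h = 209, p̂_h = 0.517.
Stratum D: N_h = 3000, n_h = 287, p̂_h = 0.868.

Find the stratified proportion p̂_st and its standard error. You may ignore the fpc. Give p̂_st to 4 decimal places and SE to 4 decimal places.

N = 14700; stratum weights W_h = N_h/N.
p̂_st = Σ W_h p̂_h = (4600·0.440 + 4300·0.313 + 2800·0.517 + 3000·0.868)/14700 = 0.50486
V̂(p̂_st) = Σ W_h² p̂_h(1−p̂_h)/(n_h−1):
  stratum A: (4600/14700)²·0.440·0.560/333 = 7.24565e-05
  stratum B: (4300/14700)²·0.313·0.687/577 = 3.1888e-05
  stratum C: (2800/14700)²·0.517·0.483/208 = 4.35568e-05
  stratum D: (3000/14700)²·0.868·0.132/286 = 1.66854e-05
V̂(p̂_st) = 0.000164587; SE = √V̂ = 0.0128291

p̂_st ≈ 0.5049, SE ≈ 0.0128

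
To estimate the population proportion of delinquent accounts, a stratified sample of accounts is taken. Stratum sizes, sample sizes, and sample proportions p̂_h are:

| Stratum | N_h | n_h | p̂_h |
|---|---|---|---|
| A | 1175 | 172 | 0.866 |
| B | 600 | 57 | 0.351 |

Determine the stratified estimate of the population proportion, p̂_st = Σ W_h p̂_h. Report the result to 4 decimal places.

N = 1775; stratum weights W_h = N_h/N.
p̂_st = Σ W_h p̂_h = (1175·0.866 + 600·0.351)/1775 = 0.69192

p̂_st ≈ 0.6919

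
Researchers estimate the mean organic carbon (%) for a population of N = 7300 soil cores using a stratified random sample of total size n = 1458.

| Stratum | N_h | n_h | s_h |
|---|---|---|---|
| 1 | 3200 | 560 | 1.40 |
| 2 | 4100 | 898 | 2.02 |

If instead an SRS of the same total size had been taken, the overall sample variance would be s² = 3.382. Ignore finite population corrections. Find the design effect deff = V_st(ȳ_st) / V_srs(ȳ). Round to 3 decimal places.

V̂(ȳ_st) = Σ W_h² s_h²/n_h, with W_h = N_h/N and N = 7300:
  stratum 1: (3200/7300)²·1.40²/560 = 0.000672546
  stratum 2: (4100/7300)²·2.02²/898 = 0.00143334
V_st = 0.00210588
V_srs = s²/n = 3.382/1458 = 0.00231962
deff = V_st / V_srs = 0.00210588/0.00231962 = 0.9079

deff ≈ 0.908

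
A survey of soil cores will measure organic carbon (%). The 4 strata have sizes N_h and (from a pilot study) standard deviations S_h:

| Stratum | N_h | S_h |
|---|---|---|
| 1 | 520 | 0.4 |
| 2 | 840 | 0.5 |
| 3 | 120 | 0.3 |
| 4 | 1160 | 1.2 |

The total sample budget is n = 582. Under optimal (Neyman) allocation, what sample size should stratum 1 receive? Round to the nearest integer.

59

Neyman allocation: n_h = n · N_h S_h / Σ N_i S_i, with n = 582.
  stratum 1: N_h·S_h = 520·0.4 = 208.00
  stratum 2: N_h·S_h = 840·0.5 = 420.00
  stratum 3: N_h·S_h = 120·0.3 = 36.00
  stratum 4: N_h·S_h = 1160·1.2 = 1392.00
Σ N_h S_h = 2056.00
n for stratum 1 = 582·208.00/2056.00 = 58.879 → 59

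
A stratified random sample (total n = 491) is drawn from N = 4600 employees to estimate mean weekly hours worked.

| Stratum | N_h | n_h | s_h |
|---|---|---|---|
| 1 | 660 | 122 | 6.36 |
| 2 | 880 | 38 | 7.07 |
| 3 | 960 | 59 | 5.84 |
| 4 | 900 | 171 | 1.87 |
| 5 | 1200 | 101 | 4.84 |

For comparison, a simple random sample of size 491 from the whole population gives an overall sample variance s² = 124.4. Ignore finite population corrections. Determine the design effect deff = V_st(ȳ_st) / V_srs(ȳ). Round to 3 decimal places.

V̂(ȳ_st) = Σ W_h² s_h²/n_h, with W_h = N_h/N and N = 4600:
  stratum 1: (660/4600)²·6.36²/122 = 0.00682538
  stratum 2: (880/4600)²·7.07²/38 = 0.0481399
  stratum 3: (960/4600)²·5.84²/59 = 0.0251768
  stratum 4: (900/4600)²·1.87²/171 = 0.00078281
  stratum 5: (1200/4600)²·4.84²/101 = 0.015784
V_st = 0.0967088
V_srs = s²/n = 124.4/491 = 0.25336
deff = V_st / V_srs = 0.0967088/0.25336 = 0.3817

deff ≈ 0.382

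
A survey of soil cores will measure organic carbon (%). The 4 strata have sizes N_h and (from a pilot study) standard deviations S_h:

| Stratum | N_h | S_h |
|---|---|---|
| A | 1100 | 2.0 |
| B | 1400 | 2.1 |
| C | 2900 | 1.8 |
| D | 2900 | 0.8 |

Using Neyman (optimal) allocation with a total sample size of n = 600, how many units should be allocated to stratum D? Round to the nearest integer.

110

Neyman allocation: n_h = n · N_h S_h / Σ N_i S_i, with n = 600.
  stratum A: N_h·S_h = 1100·2.0 = 2200.00
  stratum B: N_h·S_h = 1400·2.1 = 2940.00
  stratum C: N_h·S_h = 2900·1.8 = 5220.00
  stratum D: N_h·S_h = 2900·0.8 = 2320.00
Σ N_h S_h = 12680.00
n for stratum D = 600·2320.00/12680.00 = 109.779 → 110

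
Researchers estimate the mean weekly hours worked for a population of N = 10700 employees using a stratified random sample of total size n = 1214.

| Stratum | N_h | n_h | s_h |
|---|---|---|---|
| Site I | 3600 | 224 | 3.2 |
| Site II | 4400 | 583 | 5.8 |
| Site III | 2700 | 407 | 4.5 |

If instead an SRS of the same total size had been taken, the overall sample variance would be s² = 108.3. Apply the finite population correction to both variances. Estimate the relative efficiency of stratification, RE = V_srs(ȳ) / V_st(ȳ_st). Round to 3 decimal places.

RE ≈ 4.941

V̂(ȳ_st) = Σ W_h² (1 − n_h/N_h) s_h²/n_h, with W_h = N_h/N and N = 10700:
  stratum Site I: (3600/10700)²·(1 − 224/3600)·3.2²/224 = 0.00485277
  stratum Site II: (4400/10700)²·(1 − 583/4400)·5.8²/583 = 0.00846437
  stratum Site III: (2700/10700)²·(1 − 407/2700)·4.5²/407 = 0.00269049
V_st = 0.0160076
V_srs = (1 − 1214/10700)·108.3/1214 = 0.0790877
Relative efficiency = V_srs / V_st = 0.0790877/0.0160076 = 4.9406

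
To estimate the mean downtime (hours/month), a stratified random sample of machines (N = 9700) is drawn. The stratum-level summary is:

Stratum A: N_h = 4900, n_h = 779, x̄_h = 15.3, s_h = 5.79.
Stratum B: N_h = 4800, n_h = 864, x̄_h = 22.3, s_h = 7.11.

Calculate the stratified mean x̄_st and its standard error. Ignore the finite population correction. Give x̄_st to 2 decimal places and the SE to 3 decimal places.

x̄_st ≈ 18.76, SE ≈ 0.159

x̄_st = Σ W_h x̄_h = (4900·15.3 + 4800·22.3)/9700 = 18.76392
V̂(x̄_st) = Σ W_h² s_h²/n_h, with W_h = N_h/N and N = 9700:
  stratum A: (4900/9700)²·5.79²/779 = 0.0109817
  stratum B: (4800/9700)²·7.11²/864 = 0.0143273
V̂(x̄_st) = 0.025309
SE(x̄_st) = √0.025309 = 0.159088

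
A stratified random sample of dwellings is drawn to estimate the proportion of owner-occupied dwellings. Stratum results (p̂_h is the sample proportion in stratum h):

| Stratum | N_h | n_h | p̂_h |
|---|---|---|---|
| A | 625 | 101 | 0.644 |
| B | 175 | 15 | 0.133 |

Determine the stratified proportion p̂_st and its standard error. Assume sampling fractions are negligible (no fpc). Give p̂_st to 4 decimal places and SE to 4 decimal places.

N = 800; stratum weights W_h = N_h/N.
p̂_st = Σ W_h p̂_h = (625·0.644 + 175·0.133)/800 = 0.53222
V̂(p̂_st) = Σ W_h² p̂_h(1−p̂_h)/(n_h−1):
  stratum A: (625/800)²·0.644·0.356/100 = 0.00139932
  stratum B: (175/800)²·0.133·0.867/14 = 0.000394129
V̂(p̂_st) = 0.00179345; SE = √V̂ = 0.0423491

p̂_st ≈ 0.5322, SE ≈ 0.0423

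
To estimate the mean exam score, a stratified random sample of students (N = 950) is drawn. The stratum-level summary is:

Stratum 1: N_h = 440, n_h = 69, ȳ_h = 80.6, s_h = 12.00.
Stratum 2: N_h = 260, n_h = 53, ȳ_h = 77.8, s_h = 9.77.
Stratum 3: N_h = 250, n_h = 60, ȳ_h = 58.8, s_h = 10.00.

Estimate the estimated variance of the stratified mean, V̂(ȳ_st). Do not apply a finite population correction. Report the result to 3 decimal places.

V̂(ȳ_st) = Σ W_h² s_h²/n_h, with W_h = N_h/N and N = 950:
  stratum 1: (440/950)²·12.00²/69 = 0.447684
  stratum 2: (260/950)²·9.77²/53 = 0.1349
  stratum 3: (250/950)²·10.00²/60 = 0.11542
V̂(ȳ_st) = 0.698004

V̂(ȳ_st) ≈ 0.698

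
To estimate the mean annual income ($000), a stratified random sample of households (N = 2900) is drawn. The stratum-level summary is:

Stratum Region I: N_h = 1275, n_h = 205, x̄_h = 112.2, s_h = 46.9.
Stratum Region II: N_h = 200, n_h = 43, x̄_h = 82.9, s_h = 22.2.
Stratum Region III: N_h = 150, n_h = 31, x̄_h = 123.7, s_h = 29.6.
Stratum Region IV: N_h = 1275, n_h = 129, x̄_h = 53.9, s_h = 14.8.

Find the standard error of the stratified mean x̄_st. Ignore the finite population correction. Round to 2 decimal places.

V̂(x̄_st) = Σ W_h² s_h²/n_h, with W_h = N_h/N and N = 2900:
  stratum Region I: (1275/2900)²·46.9²/205 = 2.07404
  stratum Region II: (200/2900)²·22.2²/43 = 0.0545132
  stratum Region III: (150/2900)²·29.6²/31 = 0.0756151
  stratum Region IV: (1275/2900)²·14.8²/129 = 0.328215
V̂(x̄_st) = 2.53238
SE(x̄_st) = √2.53238 = 1.59134

SE(x̄_st) ≈ 1.59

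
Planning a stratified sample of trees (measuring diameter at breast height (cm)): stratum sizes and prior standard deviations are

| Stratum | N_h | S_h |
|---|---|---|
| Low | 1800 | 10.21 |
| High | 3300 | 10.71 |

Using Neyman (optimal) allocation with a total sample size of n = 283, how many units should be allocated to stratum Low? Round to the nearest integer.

97

Neyman allocation: n_h = n · N_h S_h / Σ N_i S_i, with n = 283.
  stratum Low: N_h·S_h = 1800·10.21 = 18378.00
  stratum High: N_h·S_h = 3300·10.71 = 35343.00
Σ N_h S_h = 53721.00
n for stratum Low = 283·18378.00/53721.00 = 96.815 → 97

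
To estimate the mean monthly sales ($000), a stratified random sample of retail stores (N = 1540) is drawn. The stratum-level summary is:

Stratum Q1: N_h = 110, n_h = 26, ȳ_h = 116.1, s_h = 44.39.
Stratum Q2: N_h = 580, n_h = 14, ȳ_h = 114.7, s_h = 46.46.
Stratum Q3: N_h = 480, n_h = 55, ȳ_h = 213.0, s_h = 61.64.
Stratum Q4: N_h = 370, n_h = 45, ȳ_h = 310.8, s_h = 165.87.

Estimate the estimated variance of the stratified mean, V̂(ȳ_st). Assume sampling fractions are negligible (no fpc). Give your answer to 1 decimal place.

V̂(ȳ_st) ≈ 64.3

V̂(ȳ_st) = Σ W_h² s_h²/n_h, with W_h = N_h/N and N = 1540:
  stratum Q1: (110/1540)²·44.39²/26 = 0.38667
  stratum Q2: (580/1540)²·46.46²/14 = 21.8698
  stratum Q3: (480/1540)²·61.64²/55 = 6.71125
  stratum Q4: (370/1540)²·165.87²/45 = 35.2927
V̂(ȳ_st) = 64.2605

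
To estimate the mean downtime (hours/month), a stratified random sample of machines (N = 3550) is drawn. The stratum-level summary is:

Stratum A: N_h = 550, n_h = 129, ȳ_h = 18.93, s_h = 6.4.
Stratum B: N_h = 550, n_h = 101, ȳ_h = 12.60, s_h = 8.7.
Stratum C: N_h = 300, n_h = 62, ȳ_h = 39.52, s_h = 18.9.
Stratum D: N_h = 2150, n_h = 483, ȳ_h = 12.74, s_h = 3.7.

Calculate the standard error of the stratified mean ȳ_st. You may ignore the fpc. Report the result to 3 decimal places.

V̂(ȳ_st) = Σ W_h² s_h²/n_h, with W_h = N_h/N and N = 3550:
  stratum A: (550/3550)²·6.4²/129 = 0.00762147
  stratum B: (550/3550)²·8.7²/101 = 0.0179881
  stratum C: (300/3550)²·18.9²/62 = 0.0411451
  stratum D: (2150/3550)²·3.7²/483 = 0.0103962
V̂(ȳ_st) = 0.0771509
SE(ȳ_st) = √0.0771509 = 0.277761

SE(ȳ_st) ≈ 0.278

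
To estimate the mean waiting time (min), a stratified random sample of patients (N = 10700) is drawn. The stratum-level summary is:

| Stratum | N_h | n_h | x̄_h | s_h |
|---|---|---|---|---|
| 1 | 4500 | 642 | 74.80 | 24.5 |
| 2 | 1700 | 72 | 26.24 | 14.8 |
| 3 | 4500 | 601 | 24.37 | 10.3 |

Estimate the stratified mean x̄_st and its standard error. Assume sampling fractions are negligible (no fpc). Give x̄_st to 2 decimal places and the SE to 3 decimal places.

x̄_st ≈ 45.88, SE ≈ 0.523

x̄_st = Σ W_h x̄_h = (4500·74.80 + 1700·26.24 + 4500·24.37)/10700 = 45.87598
V̂(x̄_st) = Σ W_h² s_h²/n_h, with W_h = N_h/N and N = 10700:
  stratum 1: (4500/10700)²·24.5²/642 = 0.165369
  stratum 2: (1700/10700)²·14.8²/72 = 0.0767929
  stratum 3: (4500/10700)²·10.3²/601 = 0.0312218
V̂(x̄_st) = 0.273384
SE(x̄_st) = √0.273384 = 0.522861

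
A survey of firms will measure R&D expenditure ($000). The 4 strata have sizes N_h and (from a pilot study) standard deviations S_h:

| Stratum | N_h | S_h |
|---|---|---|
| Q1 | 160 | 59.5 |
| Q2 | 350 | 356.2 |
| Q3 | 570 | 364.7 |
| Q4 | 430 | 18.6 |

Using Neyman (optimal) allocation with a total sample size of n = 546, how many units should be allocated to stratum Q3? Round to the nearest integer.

Neyman allocation: n_h = n · N_h S_h / Σ N_i S_i, with n = 546.
  stratum Q1: N_h·S_h = 160·59.5 = 9520.00
  stratum Q2: N_h·S_h = 350·356.2 = 124670.00
  stratum Q3: N_h·S_h = 570·364.7 = 207879.00
  stratum Q4: N_h·S_h = 430·18.6 = 7998.00
Σ N_h S_h = 350067.00
n for stratum Q3 = 546·207879.00/350067.00 = 324.229 → 324

324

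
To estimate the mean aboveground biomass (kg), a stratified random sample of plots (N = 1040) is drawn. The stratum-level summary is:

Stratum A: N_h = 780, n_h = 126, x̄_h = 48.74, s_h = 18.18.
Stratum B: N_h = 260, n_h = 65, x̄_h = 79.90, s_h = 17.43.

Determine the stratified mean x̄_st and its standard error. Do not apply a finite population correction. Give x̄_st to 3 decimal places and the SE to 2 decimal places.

x̄_st ≈ 56.530, SE ≈ 1.33

x̄_st = Σ W_h x̄_h = (780·48.74 + 260·79.90)/1040 = 56.53000
V̂(x̄_st) = Σ W_h² s_h²/n_h, with W_h = N_h/N and N = 1040:
  stratum A: (780/1040)²·18.18²/126 = 1.4755
  stratum B: (260/1040)²·17.43²/65 = 0.29212
V̂(x̄_st) = 1.76762
SE(x̄_st) = √1.76762 = 1.32952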